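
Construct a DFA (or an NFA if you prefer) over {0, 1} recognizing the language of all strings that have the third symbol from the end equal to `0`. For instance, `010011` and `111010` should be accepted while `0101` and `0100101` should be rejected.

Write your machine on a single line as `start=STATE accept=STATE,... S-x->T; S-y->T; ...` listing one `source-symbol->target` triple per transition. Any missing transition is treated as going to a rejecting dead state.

start=q0; accept=q7,q8,q9,q10; q0-0->q1; q0-1->q2; q1-0->q3; q1-1->q4; q2-0->q5; q2-1->q6; q3-0->q7; q3-1->q8; q4-0->q9; q4-1->q10; q5-0->q11; q5-1->q12; q6-0->q13; q6-1->q14; q7-0->q7; q7-1->q8; q8-0->q9; q8-1->q10; q9-0->q11; q9-1->q12; q10-0->q13; q10-1->q14; q11-0->q7; q11-1->q8; q12-0->q9; q12-1->q10; q13-0->q11; q13-1->q12; q14-0->q13; q14-1->q14

A DFA must remember the last 3 symbols (since which symbol is third-to-last isn't known until the input ends). Use one state per possible window of the last ≤3 symbols; accept from those whose window starts with `0`.
With 15 states:
          0    1  
>  q0     q1   q2 
   q1     q3   q4 
   q2     q5   q6 
   q3     q7   q8 
   q4     q9  q10 
   q5    q11  q12 
   q6    q13  q14 
 * q7     q7   q8 
 * q8     q9  q10 
 * q9    q11  q12 
 * q10   q13  q14 
   q11    q7   q8 
   q12    q9  q10 
   q13   q11  q12 
   q14   q13  q14 
(> = start, * = accepting)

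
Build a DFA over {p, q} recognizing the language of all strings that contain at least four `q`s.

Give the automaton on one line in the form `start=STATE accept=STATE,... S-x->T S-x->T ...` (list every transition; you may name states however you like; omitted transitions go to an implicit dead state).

Count `q`s, saturating at 5: states S0 through S4 mean 0 through 4 `q`s seen; S5 means more than 4. Each `q` increments (capped at S5); other symbols loop. Accept from {S4, S5}.
A 6-state machine:
        p   q  
>  S0   S0  S1 
   S1   S1  S2 
   S2   S2  S3 
   S3   S3  S4 
 * S4   S4  S5 
 * S5   S5  S5 
(> = start, * = accepting)

start=S0 accept=S4,S5 S0-p->S0 S0-q->S1 S1-p->S1 S1-q->S2 S2-p->S2 S2-q->S3 S3-p->S3 S3-q->S4 S4-p->S4 S4-q->S5 S5-p->S5 S5-q->S5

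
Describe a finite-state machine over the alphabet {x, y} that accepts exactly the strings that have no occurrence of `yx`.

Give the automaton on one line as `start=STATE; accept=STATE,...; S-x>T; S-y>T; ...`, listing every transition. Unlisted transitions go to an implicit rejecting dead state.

This is the complement of 'contains `yx`'. Use the same substring-matching states — A through C holding how much of `yx` has just been matched — but flip the accepting set: everything except the trap C accepts.
With 3 states:
       x  y 
>* A   A  B 
 * B   C  B 
   C   C  C 
(> = start, * = accepting)

start=A; accept=A,B; A-x>A; A-y>B; B-x>C; B-y>B; C-x>C; C-y>C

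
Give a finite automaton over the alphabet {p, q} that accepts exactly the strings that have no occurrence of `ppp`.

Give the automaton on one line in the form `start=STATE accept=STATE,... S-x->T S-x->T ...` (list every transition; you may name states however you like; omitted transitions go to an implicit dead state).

Track partial matches of the forbidden pattern `ppp`. State D is a dead state reached once `ppp` has occurred; every other state accepts. A means no part of `ppp` is currently matched.
       p  q 
>* A   B  A 
 * B   C  A 
 * C   D  A 
   D   D  D 
(> = start, * = accepting)

start=A accept=A,B,C A-p->B A-q->A B-p->C B-q->A C-p->D C-q->A D-p->D D-q->D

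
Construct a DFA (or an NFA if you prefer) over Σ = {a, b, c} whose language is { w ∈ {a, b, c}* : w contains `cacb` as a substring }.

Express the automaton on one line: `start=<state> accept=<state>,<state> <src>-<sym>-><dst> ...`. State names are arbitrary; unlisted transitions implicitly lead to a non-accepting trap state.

start=S0 accept=S4 S0-a->S0 S0-b->S0 S0-c->S1 S1-a->S2 S1-b->S0 S1-c->S1 S2-a->S0 S2-b->S0 S2-c->S3 S3-a->S2 S3-b->S4 S3-c->S1 S4-a->S4 S4-b->S4 S4-c->S4

Track how much of `cacb` has been matched so far: state S0 is no progress, S4 is the absorbing accept state reached once `cacb` has occurred. Intermediate states record partial matches; on a mismatch, fall back to the longest reusable overlap.
A 5-state machine:
        a   b   c  
>  S0   S0  S0  S1 
   S1   S2  S0  S1 
   S2   S0  S0  S3 
   S3   S2  S4  S1 
 * S4   S4  S4  S4 
(> = start, * = accepting)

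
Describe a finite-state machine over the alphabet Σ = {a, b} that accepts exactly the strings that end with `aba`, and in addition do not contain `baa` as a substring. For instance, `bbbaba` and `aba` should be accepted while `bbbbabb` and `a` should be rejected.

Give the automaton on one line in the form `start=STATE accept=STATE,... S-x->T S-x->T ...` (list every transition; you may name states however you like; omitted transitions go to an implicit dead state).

Handle the two conditions separately and then intersect. The first has 4 states tracking how much of the suffix `aba` has currently been matched; the second has 4 states tracking partial matches of the forbidden pattern `baa`. A product state is a pair (one from each), accepting exactly when both do.
A 10-state machine:
        a   b  
>  q0   q1  q2 
   q1   q1  q3 
   q2   q4  q2 
   q3   q5  q2 
   q4   q6  q3 
 * q5   q6  q3 
   q6   q6  q7 
   q7   q8  q9 
   q8   q6  q7 
   q9   q6  q9 
(> = start, * = accepting)

start=q0 accept=q5 q0-a->q1 q0-b->q2 q1-a->q1 q1-b->q3 q2-a->q4 q2-b->q2 q3-a->q5 q3-b->q2 q4-a->q6 q4-b->q3 q5-a->q6 q5-b->q3 q6-a->q6 q6-b->q7 q7-a->q8 q7-b->q9 q8-a->q6 q8-b->q7 q9-a->q6 q9-b->q9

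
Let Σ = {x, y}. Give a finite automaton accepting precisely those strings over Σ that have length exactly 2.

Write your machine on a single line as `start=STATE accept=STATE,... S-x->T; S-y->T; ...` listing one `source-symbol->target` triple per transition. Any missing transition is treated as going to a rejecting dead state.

We only need to distinguish lengths 0, 1, …, 2, and '>2'. Chain S0 → S1 → S2 → S3 on every symbol, with S3 looping. Accepting states: {S2}.
A 4-state machine:
        x   y  
>  S0   S1  S1 
   S1   S2  S2 
 * S2   S3  S3 
   S3   S3  S3 
(> = start, * = accepting)

start=S0; accept=S2; S0-x->S1; S0-y->S1; S1-x->S2; S1-y->S2; S2-x->S3; S2-y->S3; S3-x->S3; S3-y->S3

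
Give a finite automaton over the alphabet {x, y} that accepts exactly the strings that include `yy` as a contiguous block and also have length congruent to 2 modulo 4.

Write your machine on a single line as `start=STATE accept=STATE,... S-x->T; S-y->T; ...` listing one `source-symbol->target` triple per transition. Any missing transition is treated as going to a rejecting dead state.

Run two small machines in parallel and take their product. The first has 3 states tracking whether and how much of `yy` has been seen; the second has 4 states tracking the input length modulo 4. A product state is a pair (one from each), accepting exactly when both do.
With 12 states:
          x    y  
>  S0     S1   S2 
   S1     S3   S4 
   S2     S3   S5 
   S3     S6   S7 
   S4     S6   S8 
 * S5     S8   S8 
   S6     S0   S9 
   S7     S0  S10 
   S8    S10  S10 
   S9     S1  S11 
   S10   S11  S11 
   S11    S5   S5 
(> = start, * = accepting)

start=S0; accept=S5; S0-x->S1; S0-y->S2; S1-x->S3; S1-y->S4; S2-x->S3; S2-y->S5; S3-x->S6; S3-y->S7; S4-x->S6; S4-y->S8; S5-x->S8; S5-y->S8; S6-x->S0; S6-y->S9; S7-x->S0; S7-y->S10; S8-x->S10; S8-y->S10; S9-x->S1; S9-y->S11; S10-x->S11; S10-y->S11; S11-x->S5; S11-y->S5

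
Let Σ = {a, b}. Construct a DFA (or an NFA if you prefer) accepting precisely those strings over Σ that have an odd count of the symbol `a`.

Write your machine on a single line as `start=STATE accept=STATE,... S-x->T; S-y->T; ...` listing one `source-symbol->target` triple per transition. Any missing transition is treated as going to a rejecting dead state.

start=q0; accept=q1; q0-a->q1; q0-b->q0; q1-a->q0; q1-b->q1

The only thing that matters is how many `a`s have appeared, reduced mod 2. Use one state per residue: q0 for 0, …, q1 for 1. Reading `a` moves to the next residue; anything else stays put. q1 is accepting.
With 2 states:
        a   b  
>  q0   q1  q0 
 * q1   q0  q1 
(> = start, * = accepting)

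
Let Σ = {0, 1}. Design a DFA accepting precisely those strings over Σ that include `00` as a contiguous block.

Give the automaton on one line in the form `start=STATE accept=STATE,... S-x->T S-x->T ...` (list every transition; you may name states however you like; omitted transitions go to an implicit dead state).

States q0..q1 record the length of the longest prefix of `00` that matches the current input suffix. Reaching q2 means `00` has been seen, and we stay there forever. Accept from q2.
        0   1  
>  q0   q1  q0 
   q1   q2  q0 
 * q2   q2  q2 
(> = start, * = accepting)

start=q0 accept=q2 q0-0->q1 q0-1->q0 q1-0->q2 q1-1->q0 q2-0->q2 q2-1->q2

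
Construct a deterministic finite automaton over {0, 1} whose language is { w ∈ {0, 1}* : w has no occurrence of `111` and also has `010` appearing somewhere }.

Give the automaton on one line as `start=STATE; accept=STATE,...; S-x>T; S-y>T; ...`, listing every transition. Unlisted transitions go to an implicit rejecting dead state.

start=S0; accept=S5,S7,S8; S0-0>S1; S0-1>S2; S1-0>S1; S1-1>S3; S2-0>S1; S2-1>S4; S3-0>S5; S3-1>S4; S4-0>S1; S4-1>S6; S5-0>S5; S5-1>S7; S6-0>S6; S6-1>S6; S7-0>S5; S7-1>S8; S8-0>S5; S8-1>S6

Build one automaton per condition and run them in lockstep. The first has 4 states tracking partial matches of the forbidden pattern `111`; the second has 4 states tracking whether and how much of `010` has been seen. A product state is a pair (one from each), accepting exactly when both do. After merging equivalent states the machine shrinks.
9 states suffice.
        0   1  
>  S0   S1  S2 
   S1   S1  S3 
   S2   S1  S4 
   S3   S5  S4 
   S4   S1  S6 
 * S5   S5  S7 
   S6   S6  S6 
 * S7   S5  S8 
 * S8   S5  S6 
(> = start, * = accepting)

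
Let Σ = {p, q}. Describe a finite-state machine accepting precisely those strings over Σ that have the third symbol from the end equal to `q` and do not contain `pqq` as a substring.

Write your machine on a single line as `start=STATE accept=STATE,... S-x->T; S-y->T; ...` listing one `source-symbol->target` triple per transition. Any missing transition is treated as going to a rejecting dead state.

start=s0; accept=s7,s8,s9,s10; s0-p->s1; s0-q->s2; s1-p->s1; s1-q->s3; s2-p->s4; s2-q->s5; s3-p->s4; s3-q->s6; s4-p->s7; s4-q->s8; s5-p->s9; s5-q->s10; s6-p->s6; s6-q->s6; s7-p->s1; s7-q->s3; s8-p->s4; s8-q->s6; s9-p->s7; s9-q->s8; s10-p->s9; s10-q->s10

Handle the two conditions separately and then intersect. One (15 states) tracks the last 3 symbols read; the other (4 states) tracks partial matches of the forbidden pattern `pqq`. Each combined state is a pair, one component from each; accept when both components accept. Equivalent product states are then merged.
An 11-state machine:
          p    q  
>  s0     s1   s2 
   s1     s1   s3 
   s2     s4   s5 
   s3     s4   s6 
   s4     s7   s8 
   s5     s9  s10 
   s6     s6   s6 
 * s7     s1   s3 
 * s8     s4   s6 
 * s9     s7   s8 
 * s10    s9  s10 
(> = start, * = accepting)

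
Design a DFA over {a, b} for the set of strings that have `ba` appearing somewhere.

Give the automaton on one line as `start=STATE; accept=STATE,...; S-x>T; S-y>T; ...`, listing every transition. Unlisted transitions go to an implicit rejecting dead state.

start=q0; accept=q2; q0-a>q0; q0-b>q1; q1-a>q2; q1-b>q1; q2-a>q2; q2-b>q2

Track how much of `ba` has been matched so far: state q0 is no progress, q2 is the absorbing accept state reached once `ba` has occurred. Intermediate states record partial matches; on a mismatch, fall back to the longest reusable overlap.
        a   b  
>  q0   q0  q1 
   q1   q2  q1 
 * q2   q2  q2 
(> = start, * = accepting)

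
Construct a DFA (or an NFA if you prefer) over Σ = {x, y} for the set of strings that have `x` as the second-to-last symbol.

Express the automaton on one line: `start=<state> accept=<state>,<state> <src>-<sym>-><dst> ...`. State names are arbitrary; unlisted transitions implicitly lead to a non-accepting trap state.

start=A accept=D,E A-x->B A-y->C B-x->D B-y->E C-x->F C-y->G D-x->D D-y->E E-x->F E-y->G F-x->D F-y->E G-x->F G-y->G

Because acceptance depends on a position counted from the end, the machine has to buffer the most recent 2 symbols. Make each state the string of the last up-to-2 symbols read; on input `x` shift the window left and append `x`. Accept when the buffered window has length 2 and begins with `x`.
A 7-state machine:
       x  y 
>  A   B  C 
   B   D  E 
   C   F  G 
 * D   D  E 
 * E   F  G 
   F   D  E 
   G   F  G 
(> = start, * = accepting)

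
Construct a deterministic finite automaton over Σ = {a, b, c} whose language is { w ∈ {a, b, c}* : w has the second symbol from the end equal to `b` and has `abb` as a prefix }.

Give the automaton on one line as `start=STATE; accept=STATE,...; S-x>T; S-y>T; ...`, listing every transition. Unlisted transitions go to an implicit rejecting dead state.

start=s0; accept=s4,s5; s0-a>s1; s0-b>s2; s0-c>s2; s1-a>s2; s1-b>s3; s1-c>s2; s2-a>s2; s2-b>s2; s2-c>s2; s3-a>s2; s3-b>s4; s3-c>s2; s4-a>s5; s4-b>s4; s4-c>s5; s5-a>s6; s5-b>s7; s5-c>s6; s6-a>s6; s6-b>s7; s6-c>s6; s7-a>s5; s7-b>s4; s7-c>s5

Build one automaton per condition and run them in lockstep. One (13 states) tracks the last 2 symbols read; the other (5 states) tracks whether the input so far still matches the prefix `abb`. Each combined state is a pair, one component from each; accept when both components accept. After merging equivalent states the machine shrinks.
An 8-state machine:
        a   b   c  
>  s0   s1  s2  s2 
   s1   s2  s3  s2 
   s2   s2  s2  s2 
   s3   s2  s4  s2 
 * s4   s5  s4  s5 
 * s5   s6  s7  s6 
   s6   s6  s7  s6 
   s7   s5  s4  s5 
(> = start, * = accepting)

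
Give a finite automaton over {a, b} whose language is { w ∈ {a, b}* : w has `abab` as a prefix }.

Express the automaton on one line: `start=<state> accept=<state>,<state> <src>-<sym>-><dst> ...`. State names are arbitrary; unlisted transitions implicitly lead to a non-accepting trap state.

Walk along `abab` while the input agrees: from S0 take `a` to S1, and so on. Any deviation drops to the rejecting sink S5. Once S4 is reached the prefix is confirmed and every continuation is accepted.
        a   b  
>  S0   S1  S5 
   S1   S5  S2 
   S2   S3  S5 
   S3   S5  S4 
 * S4   S4  S4 
   S5   S5  S5 
(> = start, * = accepting)

start=S0 accept=S4 S0-a->S1 S0-b->S5 S1-a->S5 S1-b->S2 S2-a->S3 S2-b->S5 S3-a->S5 S3-b->S4 S4-a->S4 S4-b->S4 S5-a->S5 S5-b->S5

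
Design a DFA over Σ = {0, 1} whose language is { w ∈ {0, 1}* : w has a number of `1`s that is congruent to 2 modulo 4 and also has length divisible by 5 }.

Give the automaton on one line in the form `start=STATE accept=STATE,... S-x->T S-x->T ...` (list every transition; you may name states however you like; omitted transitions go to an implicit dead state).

Build one automaton per condition and run them in lockstep. One (4 states) tracks the count of `1`s modulo 4; the other (5 states) tracks the input length modulo 5. Each combined state is a pair, one component from each; accept when both components accept.
          0    1  
>  s0     s1   s2 
   s1     s3   s4 
   s2     s4   s5 
   s3     s6   s7 
   s4     s7   s8 
   s5     s8   s9 
   s6    s10  s11 
   s7    s11  s12 
   s8    s12  s13 
   s9    s13  s10 
   s10    s0  s14 
   s11   s14  s15 
   s12   s15  s16 
   s13   s16   s0 
   s14    s2  s17 
 * s15   s17  s18 
   s16   s18   s1 
   s17    s5  s19 
   s18   s19   s3 
   s19    s9   s6 
(> = start, * = accepting)

start=s0 accept=s15 s0-0->s1 s0-1->s2 s1-0->s3 s1-1->s4 s2-0->s4 s2-1->s5 s3-0->s6 s3-1->s7 s4-0->s7 s4-1->s8 s5-0->s8 s5-1->s9 s6-0->s10 s6-1->s11 s7-0->s11 s7-1->s12 s8-0->s12 s8-1->s13 s9-0->s13 s9-1->s10 s10-0->s0 s10-1->s14 s11-0->s14 s11-1->s15 s12-0->s15 s12-1->s16 s13-0->s16 s13-1->s0 s14-0->s2 s14-1->s17 s15-0->s17 s15-1->s18 s16-0->s18 s16-1->s1 s17-0->s5 s17-1->s19 s18-0->s19 s18-1->s3 s19-0->s9 s19-1->s6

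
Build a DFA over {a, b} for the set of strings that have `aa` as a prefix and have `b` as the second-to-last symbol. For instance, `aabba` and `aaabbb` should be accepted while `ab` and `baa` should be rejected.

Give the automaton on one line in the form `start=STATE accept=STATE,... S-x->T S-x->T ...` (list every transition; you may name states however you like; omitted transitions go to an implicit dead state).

start=q0 accept=q5,q6 q0-a->q1 q0-b->q2 q1-a->q3 q1-b->q2 q2-a->q2 q2-b->q2 q3-a->q3 q3-b->q4 q4-a->q5 q4-b->q6 q5-a->q3 q5-b->q4 q6-a->q5 q6-b->q6

Build one automaton per condition and run them in lockstep. The first has 4 states tracking whether the input so far still matches the prefix `aa`; the second has 7 states tracking the last 2 symbols read. A product state is a pair (one from each), accepting exactly when both do. Equivalent product states are then merged.
With 7 states:
        a   b  
>  q0   q1  q2 
   q1   q3  q2 
   q2   q2  q2 
   q3   q3  q4 
   q4   q5  q6 
 * q5   q3  q4 
 * q6   q5  q6 
(> = start, * = accepting)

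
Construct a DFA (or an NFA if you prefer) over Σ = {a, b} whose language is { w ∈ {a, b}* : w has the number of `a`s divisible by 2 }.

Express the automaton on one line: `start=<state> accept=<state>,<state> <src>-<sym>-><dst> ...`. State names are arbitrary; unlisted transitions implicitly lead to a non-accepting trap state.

start=q0 accept=q0 q0-a->q1 q0-b->q0 q1-a->q0 q1-b->q1

The only thing that matters is how many `a`s have appeared, reduced mod 2. Use one state per residue: q0 for 0, …, q1 for 1. Reading `a` moves to the next residue; anything else stays put. q0 is accepting.
With 2 states:
        a   b  
>* q0   q1  q0 
   q1   q0  q1 
(> = start, * = accepting)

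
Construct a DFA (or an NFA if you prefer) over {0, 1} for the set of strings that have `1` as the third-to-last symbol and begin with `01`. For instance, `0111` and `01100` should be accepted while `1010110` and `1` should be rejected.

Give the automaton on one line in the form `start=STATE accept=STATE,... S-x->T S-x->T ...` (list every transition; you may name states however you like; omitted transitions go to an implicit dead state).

start=s0 accept=s6,s7,s8,s9 s0-0->s1 s0-1->s2 s1-0->s2 s1-1->s3 s2-0->s2 s2-1->s2 s3-0->s4 s3-1->s5 s4-0->s6 s4-1->s7 s5-0->s8 s5-1->s9 s6-0->s10 s6-1->s3 s7-0->s4 s7-1->s5 s8-0->s6 s8-1->s7 s9-0->s8 s9-1->s9 s10-0->s10 s10-1->s3

Handle the two conditions separately and then intersect. The first has 15 states tracking the last 3 symbols read; the second has 4 states tracking whether the input so far still matches the prefix `01`. A product state is a pair (one from each), accepting exactly when both do. Minimizing collapses redundant product states.
          0    1  
>  s0     s1   s2 
   s1     s2   s3 
   s2     s2   s2 
   s3     s4   s5 
   s4     s6   s7 
   s5     s8   s9 
 * s6    s10   s3 
 * s7     s4   s5 
 * s8     s6   s7 
 * s9     s8   s9 
   s10   s10   s3 
(> = start, * = accepting)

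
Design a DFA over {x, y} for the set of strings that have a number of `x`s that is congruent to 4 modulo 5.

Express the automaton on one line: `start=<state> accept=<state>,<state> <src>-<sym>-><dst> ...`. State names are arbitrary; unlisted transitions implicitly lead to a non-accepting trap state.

Keep the running count of `x`s modulo 5: each `x` advances along the cycle A → B → C → D → E → A while other symbols loop. Accept at E.
A 5-state machine:
       x  y 
>  A   B  A 
   B   C  B 
   C   D  C 
   D   E  D 
 * E   A  E 
(> = start, * = accepting)

start=A accept=E A-x->B A-y->A B-x->C B-y->B C-x->D C-y->C D-x->E D-y->D E-x->A E-y->E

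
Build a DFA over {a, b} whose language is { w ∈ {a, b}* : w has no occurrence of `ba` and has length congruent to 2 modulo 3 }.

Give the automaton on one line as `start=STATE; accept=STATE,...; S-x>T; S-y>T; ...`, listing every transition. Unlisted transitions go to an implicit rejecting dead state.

Run two small machines in parallel and take their product. One (3 states) tracks partial matches of the forbidden pattern `ba`; the other (3 states) tracks the input length modulo 3. Each combined state is a pair, one component from each; accept when both components accept.
With 9 states:
        a   b  
>  q0   q1  q2 
   q1   q3  q4 
   q2   q5  q4 
 * q3   q0  q6 
 * q4   q7  q6 
   q5   q7  q7 
   q6   q8  q2 
   q7   q8  q8 
   q8   q5  q5 
(> = start, * = accepting)

start=q0; accept=q3,q4; q0-a>q1; q0-b>q2; q1-a>q3; q1-b>q4; q2-a>q5; q2-b>q4; q3-a>q0; q3-b>q6; q4-a>q7; q4-b>q6; q5-a>q7; q5-b>q7; q6-a>q8; q6-b>q2; q7-a>q8; q7-b>q8; q8-a>q5; q8-b>q5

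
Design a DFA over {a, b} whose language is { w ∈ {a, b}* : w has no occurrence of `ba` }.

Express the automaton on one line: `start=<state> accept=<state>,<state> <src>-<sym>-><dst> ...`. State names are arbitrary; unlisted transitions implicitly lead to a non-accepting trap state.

This is the complement of 'contains `ba`'. Use the same substring-matching states — q0 through q2 holding how much of `ba` has just been matched — but flip the accepting set: everything except the trap q2 accepts.
3 states suffice.
        a   b  
>* q0   q0  q1 
 * q1   q2  q1 
   q2   q2  q2 
(> = start, * = accepting)

start=q0 accept=q0,q1 q0-a->q0 q0-b->q1 q1-a->q2 q1-b->q1 q2-a->q2 q2-b->q2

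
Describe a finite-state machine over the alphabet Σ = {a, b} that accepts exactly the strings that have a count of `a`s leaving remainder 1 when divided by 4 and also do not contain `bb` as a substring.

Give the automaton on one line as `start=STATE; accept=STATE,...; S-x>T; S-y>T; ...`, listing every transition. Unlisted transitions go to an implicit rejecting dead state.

Run two small machines in parallel and take their product. One (4 states) tracks the count of `a`s modulo 4; the other (3 states) tracks partial matches of the forbidden pattern `bb`. Each combined state is a pair, one component from each; accept when both components accept. Minimizing collapses redundant product states.
        a   b  
>  S0   S1  S2 
 * S1   S3  S4 
   S2   S1  S5 
   S3   S6  S7 
 * S4   S3  S5 
   S5   S5  S5 
   S6   S0  S8 
   S7   S6  S5 
   S8   S0  S5 
(> = start, * = accepting)

start=S0; accept=S1,S4; S0-a>S1; S0-b>S2; S1-a>S3; S1-b>S4; S2-a>S1; S2-b>S5; S3-a>S6; S3-b>S7; S4-a>S3; S4-b>S5; S5-a>S5; S5-b>S5; S6-a>S0; S6-b>S8; S7-a>S6; S7-b>S5; S8-a>S0; S8-b>S5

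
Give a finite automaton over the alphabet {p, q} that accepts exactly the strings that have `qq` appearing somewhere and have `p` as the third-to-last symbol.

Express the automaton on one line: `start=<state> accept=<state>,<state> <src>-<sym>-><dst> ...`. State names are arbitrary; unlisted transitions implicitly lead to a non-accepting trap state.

start=S0 accept=S10,S17,S18,S19 S0-p->S1 S0-q->S2 S1-p->S3 S1-q->S4 S2-p->S5 S2-q->S6 S3-p->S7 S3-q->S8 S4-p->S9 S4-q->S10 S5-p->S11 S5-q->S12 S6-p->S13 S6-q->S14 S7-p->S7 S7-q->S8 S8-p->S9 S8-q->S10 S9-p->S11 S9-q->S12 S10-p->S13 S10-q->S14 S11-p->S7 S11-q->S8 S12-p->S9 S12-q->S10 S13-p->S15 S13-q->S16 S14-p->S13 S14-q->S14 S15-p->S17 S15-q->S18 S16-p->S19 S16-q->S10 S17-p->S17 S17-q->S18 S18-p->S19 S18-q->S10 S19-p->S15 S19-q->S16

Run two small machines in parallel and take their product. One (3 states) tracks whether and how much of `qq` has been seen; the other (15 states) tracks the last 3 symbols read. Each combined state is a pair, one component from each; accept when both components accept.
20 states suffice.
          p    q  
>  S0     S1   S2 
   S1     S3   S4 
   S2     S5   S6 
   S3     S7   S8 
   S4     S9  S10 
   S5    S11  S12 
   S6    S13  S14 
   S7     S7   S8 
   S8     S9  S10 
   S9    S11  S12 
 * S10   S13  S14 
   S11    S7   S8 
   S12    S9  S10 
   S13   S15  S16 
   S14   S13  S14 
   S15   S17  S18 
   S16   S19  S10 
 * S17   S17  S18 
 * S18   S19  S10 
 * S19   S15  S16 
(> = start, * = accepting)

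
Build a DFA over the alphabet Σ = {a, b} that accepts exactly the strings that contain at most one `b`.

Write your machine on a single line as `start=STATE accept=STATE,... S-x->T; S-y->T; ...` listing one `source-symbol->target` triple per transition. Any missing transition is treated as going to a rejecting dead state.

Count `b`s, saturating at 2: state s0 means no `b` yet, s1 means one `b` seen, s2 means more than one. Each `b` increments (capped at s2); other symbols loop. Accept from {s0, s1}.
With 3 states:
        a   b  
>* s0   s0  s1 
 * s1   s1  s2 
   s2   s2  s2 
(> = start, * = accepting)

start=s0; accept=s0,s1; s0-a->s0; s0-b->s1; s1-a->s1; s1-b->s2; s2-a->s2; s2-b->s2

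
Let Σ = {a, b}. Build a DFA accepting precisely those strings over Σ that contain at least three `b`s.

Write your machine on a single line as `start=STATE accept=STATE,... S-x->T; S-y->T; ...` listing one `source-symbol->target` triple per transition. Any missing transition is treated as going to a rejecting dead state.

start=S0; accept=S3,S4; S0-a->S0; S0-b->S1; S1-a->S1; S1-b->S2; S2-a->S2; S2-b->S3; S3-a->S3; S3-b->S4; S4-a->S4; S4-b->S4

Count `b`s, saturating at 4: states S0 through S3 mean 0 through 3 `b`s seen; S4 means more than 3. Each `b` increments (capped at S4); other symbols loop. Accept from {S3, S4}.
        a   b  
>  S0   S0  S1 
   S1   S1  S2 
   S2   S2  S3 
 * S3   S3  S4 
 * S4   S4  S4 
(> = start, * = accepting)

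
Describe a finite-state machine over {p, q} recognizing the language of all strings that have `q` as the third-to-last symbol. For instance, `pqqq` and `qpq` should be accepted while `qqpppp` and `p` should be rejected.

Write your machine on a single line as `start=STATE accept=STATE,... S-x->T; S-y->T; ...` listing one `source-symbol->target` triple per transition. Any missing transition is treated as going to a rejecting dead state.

start=s0; accept=s11,s12,s13,s14; s0-p->s1; s0-q->s2; s1-p->s3; s1-q->s4; s2-p->s5; s2-q->s6; s3-p->s7; s3-q->s8; s4-p->s9; s4-q->s10; s5-p->s11; s5-q->s12; s6-p->s13; s6-q->s14; s7-p->s7; s7-q->s8; s8-p->s9; s8-q->s10; s9-p->s11; s9-q->s12; s10-p->s13; s10-q->s14; s11-p->s7; s11-q->s8; s12-p->s9; s12-q->s10; s13-p->s11; s13-q->s12; s14-p->s13; s14-q->s14

A DFA must remember the last 3 symbols (since which symbol is third-to-last isn't known until the input ends). Use one state per possible window of the last ≤3 symbols; accept from those whose window starts with `q`.
15 states suffice.
          p    q  
>  s0     s1   s2 
   s1     s3   s4 
   s2     s5   s6 
   s3     s7   s8 
   s4     s9  s10 
   s5    s11  s12 
   s6    s13  s14 
   s7     s7   s8 
   s8     s9  s10 
   s9    s11  s12 
   s10   s13  s14 
 * s11    s7   s8 
 * s12    s9  s10 
 * s13   s11  s12 
 * s14   s13  s14 
(> = start, * = accepting)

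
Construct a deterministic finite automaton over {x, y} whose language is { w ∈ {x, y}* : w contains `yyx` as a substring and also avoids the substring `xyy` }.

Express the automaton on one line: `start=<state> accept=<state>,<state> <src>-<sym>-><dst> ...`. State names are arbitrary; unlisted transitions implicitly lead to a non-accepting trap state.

Run two small machines in parallel and take their product. One (4 states) tracks whether and how much of `yyx` has been seen; the other (4 states) tracks partial matches of the forbidden pattern `xyy`. Each combined state is a pair, one component from each; accept when both components accept. Minimizing collapses redundant product states.
With 6 states:
        x   y  
>  s0   s1  s2 
   s1   s1  s1 
   s2   s1  s3 
   s3   s4  s3 
 * s4   s4  s5 
 * s5   s4  s1 
(> = start, * = accepting)

start=s0 accept=s4,s5 s0-x->s1 s0-y->s2 s1-x->s1 s1-y->s1 s2-x->s1 s2-y->s3 s3-x->s4 s3-y->s3 s4-x->s4 s4-y->s5 s5-x->s4 s5-y->s1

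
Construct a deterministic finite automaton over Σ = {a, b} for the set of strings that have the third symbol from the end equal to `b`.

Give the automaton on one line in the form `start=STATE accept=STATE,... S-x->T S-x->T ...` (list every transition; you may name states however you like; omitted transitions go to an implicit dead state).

start=S0 accept=S11,S12,S13,S14 S0-a->S1 S0-b->S2 S1-a->S3 S1-b->S4 S2-a->S5 S2-b->S6 S3-a->S7 S3-b->S8 S4-a->S9 S4-b->S10 S5-a->S11 S5-b->S12 S6-a->S13 S6-b->S14 S7-a->S7 S7-b->S8 S8-a->S9 S8-b->S10 S9-a->S11 S9-b->S12 S10-a->S13 S10-b->S14 S11-a->S7 S11-b->S8 S12-a->S9 S12-b->S10 S13-a->S11 S13-b->S12 S14-a->S13 S14-b->S14

A DFA must remember the last 3 symbols (since which symbol is third-to-last isn't known until the input ends). Use one state per possible window of the last ≤3 symbols; accept from those whose window starts with `b`.
A 15-state machine:
          a    b  
>  S0     S1   S2 
   S1     S3   S4 
   S2     S5   S6 
   S3     S7   S8 
   S4     S9  S10 
   S5    S11  S12 
   S6    S13  S14 
   S7     S7   S8 
   S8     S9  S10 
   S9    S11  S12 
   S10   S13  S14 
 * S11    S7   S8 
 * S12    S9  S10 
 * S13   S11  S12 
 * S14   S13  S14 
(> = start, * = accepting)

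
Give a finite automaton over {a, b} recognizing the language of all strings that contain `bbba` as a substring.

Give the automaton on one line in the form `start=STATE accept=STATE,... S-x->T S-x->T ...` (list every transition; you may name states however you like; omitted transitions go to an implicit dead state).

States s0..s3 record the length of the longest prefix of `bbba` that matches the current input suffix. Reaching s4 means `bbba` has been seen, and we stay there forever. Accept from s4.
A 5-state machine:
        a   b  
>  s0   s0  s1 
   s1   s0  s2 
   s2   s0  s3 
   s3   s4  s3 
 * s4   s4  s4 
(> = start, * = accepting)

start=s0 accept=s4 s0-a->s0 s0-b->s1 s1-a->s0 s1-b->s2 s2-a->s0 s2-b->s3 s3-a->s4 s3-b->s3 s4-a->s4 s4-b->s4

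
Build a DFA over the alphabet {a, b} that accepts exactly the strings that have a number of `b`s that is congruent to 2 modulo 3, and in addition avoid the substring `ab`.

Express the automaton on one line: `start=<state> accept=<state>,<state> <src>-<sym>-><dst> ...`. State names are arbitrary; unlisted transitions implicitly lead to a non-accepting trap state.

start=q0 accept=q3,q4 q0-a->q1 q0-b->q2 q1-a->q1 q1-b->q1 q2-a->q1 q2-b->q3 q3-a->q4 q3-b->q0 q4-a->q4 q4-b->q1

Run two small machines in parallel and take their product. The first has 3 states tracking the count of `b`s modulo 3; the second has 3 states tracking partial matches of the forbidden pattern `ab`. A product state is a pair (one from each), accepting exactly when both do. Minimizing collapses redundant product states.
With 5 states:
        a   b  
>  q0   q1  q2 
   q1   q1  q1 
   q2   q1  q3 
 * q3   q4  q0 
 * q4   q4  q1 
(> = start, * = accepting)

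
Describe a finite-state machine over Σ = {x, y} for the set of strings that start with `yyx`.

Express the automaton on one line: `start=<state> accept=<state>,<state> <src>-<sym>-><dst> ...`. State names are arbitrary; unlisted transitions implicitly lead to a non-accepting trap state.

start=q0 accept=q3 q0-x->q4 q0-y->q1 q1-x->q4 q1-y->q2 q2-x->q3 q2-y->q4 q3-x->q3 q3-y->q3 q4-x->q4 q4-y->q4

Check the first 3 symbols one by one: q0 through q2 record how many have matched `yyx` so far; any wrong symbol goes to the dead state q4. After all 3 match we enter the accepting sink q3.
With 5 states:
        x   y  
>  q0   q4  q1 
   q1   q4  q2 
   q2   q3  q4 
 * q3   q3  q3 
   q4   q4  q4 
(> = start, * = accepting)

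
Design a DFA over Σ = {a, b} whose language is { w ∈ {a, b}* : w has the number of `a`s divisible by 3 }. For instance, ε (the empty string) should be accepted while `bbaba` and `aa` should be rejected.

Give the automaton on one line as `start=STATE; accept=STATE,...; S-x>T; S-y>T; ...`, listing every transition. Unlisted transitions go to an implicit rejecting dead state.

Keep the running count of `a`s modulo 3: each `a` advances along the cycle S0 → S1 → S2 → S0 while other symbols loop. Accept at S0.
A 3-state machine:
        a   b  
>* S0   S1  S0 
   S1   S2  S1 
   S2   S0  S2 
(> = start, * = accepting)

start=S0; accept=S0; S0-a>S1; S0-b>S0; S1-a>S2; S1-b>S1; S2-a>S0; S2-b>S2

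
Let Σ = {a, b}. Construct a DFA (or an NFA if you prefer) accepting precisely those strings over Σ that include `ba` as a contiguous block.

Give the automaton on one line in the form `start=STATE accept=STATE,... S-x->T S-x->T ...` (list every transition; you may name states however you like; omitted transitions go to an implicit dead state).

start=s0 accept=s2 s0-a->s0 s0-b->s1 s1-a->s2 s1-b->s1 s2-a->s2 s2-b->s2

States s0..s1 record the length of the longest prefix of `ba` that matches the current input suffix. Reaching s2 means `ba` has been seen, and we stay there forever. Accept from s2.
3 states suffice.
        a   b  
>  s0   s0  s1 
   s1   s2  s1 
 * s2   s2  s2 
(> = start, * = accepting)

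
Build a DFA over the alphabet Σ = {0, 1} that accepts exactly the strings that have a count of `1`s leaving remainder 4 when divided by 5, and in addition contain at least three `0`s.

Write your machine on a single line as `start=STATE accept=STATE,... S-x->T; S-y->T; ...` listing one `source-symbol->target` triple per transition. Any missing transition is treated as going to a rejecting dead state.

start=A; accept=T; A-0->B; A-1->C; B-0->D; B-1->E; C-0->E; C-1->F; D-0->G; D-1->H; E-0->H; E-1->I; F-0->I; F-1->J; G-0->G; G-1->K; H-0->K; H-1->L; I-0->L; I-1->M; J-0->M; J-1->N; K-0->K; K-1->O; L-0->O; L-1->P; M-0->P; M-1->Q; N-0->Q; N-1->A; O-0->O; O-1->R; P-0->R; P-1->S; Q-0->S; Q-1->B; R-0->R; R-1->T; S-0->T; S-1->D; T-0->T; T-1->G

Build one automaton per condition and run them in lockstep. The first has 5 states tracking the count of `1`s modulo 5; the second has 5 states tracking the count of `0`s, saturating at 4. A product state is a pair (one from each), accepting exactly when both do. After merging equivalent states the machine shrinks.
       0  1 
>  A   B  C 
   B   D  E 
   C   E  F 
   D   G  H 
   E   H  I 
   F   I  J 
   G   G  K 
   H   K  L 
   I   L  M 
   J   M  N 
   K   K  O 
   L   O  P 
   M   P  Q 
   N   Q  A 
   O   O  R 
   P   R  S 
   Q   S  B 
   R   R  T 
   S   T  D 
 * T   T  G 
(> = start, * = accepting)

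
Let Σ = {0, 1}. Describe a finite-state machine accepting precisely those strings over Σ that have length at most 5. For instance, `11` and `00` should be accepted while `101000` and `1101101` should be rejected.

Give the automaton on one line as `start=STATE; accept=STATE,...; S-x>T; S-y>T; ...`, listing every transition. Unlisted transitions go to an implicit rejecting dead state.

start=S0; accept=S0,S1,S2,S3,S4,S5; S0-0>S1; S0-1>S1; S1-0>S2; S1-1>S2; S2-0>S3; S2-1>S3; S3-0>S4; S3-1>S4; S4-0>S5; S4-1>S5; S5-0>S6; S5-1>S6; S6-0>S6; S6-1>S6

Count input length up to 6: every symbol moves from S0 toward S6, which means 'more than 5' and absorbs. Accept from {S0, S1, S2, S3, S4, S5}.
A 7-state machine:
        0   1  
>* S0   S1  S1 
 * S1   S2  S2 
 * S2   S3  S3 
 * S3   S4  S4 
 * S4   S5  S5 
 * S5   S6  S6 
   S6   S6  S6 
(> = start, * = accepting)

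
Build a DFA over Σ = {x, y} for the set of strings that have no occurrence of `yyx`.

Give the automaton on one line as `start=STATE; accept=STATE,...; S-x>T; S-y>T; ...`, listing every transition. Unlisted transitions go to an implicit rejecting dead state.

This is the complement of 'contains `yyx`'. Use the same substring-matching states — S0 through S3 holding how much of `yyx` has just been matched — but flip the accepting set: everything except the trap S3 accepts.
        x   y  
>* S0   S0  S1 
 * S1   S0  S2 
 * S2   S3  S2 
   S3   S3  S3 
(> = start, * = accepting)

start=S0; accept=S0,S1,S2; S0-x>S0; S0-y>S1; S1-x>S0; S1-y>S2; S2-x>S3; S2-y>S2; S3-x>S3; S3-y>S3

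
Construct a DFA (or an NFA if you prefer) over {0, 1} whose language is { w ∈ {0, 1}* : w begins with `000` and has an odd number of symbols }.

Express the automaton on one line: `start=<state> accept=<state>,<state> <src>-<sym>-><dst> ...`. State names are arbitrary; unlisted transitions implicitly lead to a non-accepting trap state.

Handle the two conditions separately and then intersect. One (5 states) tracks whether the input so far still matches the prefix `000`; the other (2 states) tracks the input length modulo 2. Each combined state is a pair, one component from each; accept when both components accept. Equivalent product states are then merged.
6 states suffice.
        0   1  
>  s0   s1  s2 
   s1   s3  s2 
   s2   s2  s2 
   s3   s4  s2 
 * s4   s5  s5 
   s5   s4  s4 
(> = start, * = accepting)

start=s0 accept=s4 s0-0->s1 s0-1->s2 s1-0->s3 s1-1->s2 s2-0->s2 s2-1->s2 s3-0->s4 s3-1->s2 s4-0->s5 s4-1->s5 s5-0->s4 s5-1->s4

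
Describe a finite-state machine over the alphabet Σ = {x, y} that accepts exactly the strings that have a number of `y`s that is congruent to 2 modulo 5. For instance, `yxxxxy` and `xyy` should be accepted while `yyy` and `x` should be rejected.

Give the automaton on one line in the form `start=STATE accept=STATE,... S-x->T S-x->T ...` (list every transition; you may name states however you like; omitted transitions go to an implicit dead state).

start=s0 accept=s2 s0-x->s0 s0-y->s1 s1-x->s1 s1-y->s2 s2-x->s2 s2-y->s3 s3-x->s3 s3-y->s4 s4-x->s4 s4-y->s0

Keep the running count of `y`s modulo 5: each `y` advances along the cycle s0 → s1 → s2 → s3 → s4 → s0 while other symbols loop. Accept at s2.
        x   y  
>  s0   s0  s1 
   s1   s1  s2 
 * s2   s2  s3 
   s3   s3  s4 
   s4   s4  s0 
(> = start, * = accepting)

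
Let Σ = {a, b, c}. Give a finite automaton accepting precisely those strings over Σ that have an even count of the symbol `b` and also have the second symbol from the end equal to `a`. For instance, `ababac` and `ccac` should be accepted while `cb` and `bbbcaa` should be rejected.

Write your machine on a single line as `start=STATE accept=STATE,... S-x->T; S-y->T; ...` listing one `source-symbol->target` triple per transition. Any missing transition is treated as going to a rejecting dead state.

start=q0; accept=q4,q6,q14; q0-a->q1; q0-b->q2; q0-c->q3; q1-a->q4; q1-b->q5; q1-c->q6; q2-a->q7; q2-b->q8; q2-c->q9; q3-a->q10; q3-b->q11; q3-c->q12; q4-a->q4; q4-b->q5; q4-c->q6; q5-a->q7; q5-b->q8; q5-c->q9; q6-a->q10; q6-b->q11; q6-c->q12; q7-a->q13; q7-b->q14; q7-c->q15; q8-a->q16; q8-b->q17; q8-c->q18; q9-a->q19; q9-b->q20; q9-c->q21; q10-a->q4; q10-b->q5; q10-c->q6; q11-a->q7; q11-b->q8; q11-c->q9; q12-a->q10; q12-b->q11; q12-c->q12; q13-a->q13; q13-b->q14; q13-c->q15; q14-a->q16; q14-b->q17; q14-c->q18; q15-a->q19; q15-b->q20; q15-c->q21; q16-a->q4; q16-b->q5; q16-c->q6; q17-a->q7; q17-b->q8; q17-c->q9; q18-a->q10; q18-b->q11; q18-c->q12; q19-a->q13; q19-b->q14; q19-c->q15; q20-a->q16; q20-b->q17; q20-c->q18; q21-a->q19; q21-b->q20; q21-c->q21

Run two small machines in parallel and take their product. The first has 2 states tracking the count of `b`s modulo 2; the second has 13 states tracking the last 2 symbols read. A product state is a pair (one from each), accepting exactly when both do.
22 states suffice.
          a    b    c  
>  q0     q1   q2   q3 
   q1     q4   q5   q6 
   q2     q7   q8   q9 
   q3    q10  q11  q12 
 * q4     q4   q5   q6 
   q5     q7   q8   q9 
 * q6    q10  q11  q12 
   q7    q13  q14  q15 
   q8    q16  q17  q18 
   q9    q19  q20  q21 
   q10    q4   q5   q6 
   q11    q7   q8   q9 
   q12   q10  q11  q12 
   q13   q13  q14  q15 
 * q14   q16  q17  q18 
   q15   q19  q20  q21 
   q16    q4   q5   q6 
   q17    q7   q8   q9 
   q18   q10  q11  q12 
   q19   q13  q14  q15 
   q20   q16  q17  q18 
   q21   q19  q20  q21 
(> = start, * = accepting)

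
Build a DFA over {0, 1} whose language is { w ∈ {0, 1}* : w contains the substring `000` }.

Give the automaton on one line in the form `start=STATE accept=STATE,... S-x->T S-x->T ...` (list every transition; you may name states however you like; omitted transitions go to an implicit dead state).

States q0..q2 record the length of the longest prefix of `000` that matches the current input suffix. Reaching q3 means `000` has been seen, and we stay there forever. Accept from q3.
        0   1  
>  q0   q1  q0 
   q1   q2  q0 
   q2   q3  q0 
 * q3   q3  q3 
(> = start, * = accepting)

start=q0 accept=q3 q0-0->q1 q0-1->q0 q1-0->q2 q1-1->q0 q2-0->q3 q2-1->q0 q3-0->q3 q3-1->q3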